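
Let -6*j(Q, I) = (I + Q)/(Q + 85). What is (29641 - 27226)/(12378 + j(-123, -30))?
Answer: 2660/13633 ≈ 0.19511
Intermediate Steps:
j(Q, I) = -(I + Q)/(6*(85 + Q)) (j(Q, I) = -(I + Q)/(6*(Q + 85)) = -(I + Q)/(6*(85 + Q)))
(29641 - 27226)/(12378 + j(-123, -30)) = (29641 - 27226)/(12378 + (-1*(-30) - 1*(-123))/(6*(85 - 123))) = 2415/(12378 + (⅙)*(30 + 123)/(-38)) = 2415/(12378 + (⅙)*(-1/38)*153) = 2415/(12378 - 51/76) = 2415/(940677/76) = 2415*(76/940677) = 2660/13633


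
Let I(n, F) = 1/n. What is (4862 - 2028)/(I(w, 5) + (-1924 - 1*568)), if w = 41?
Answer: -116194/102171 ≈ -1.1373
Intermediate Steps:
(4862 - 2028)/(I(w, 5) + (-1924 - 1*568)) = (4862 - 2028)/(1/41 + (-1924 - 1*568)) = 2834/(1/41 + (-1924 - 568)) = 2834/(1/41 - 2492) = 2834/(-102171/41) = 2834*(-41/102171) = -116194/102171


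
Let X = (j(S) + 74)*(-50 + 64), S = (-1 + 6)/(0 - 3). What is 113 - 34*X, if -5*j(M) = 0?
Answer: -35111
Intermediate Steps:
S = -5/3 (S = 5/(-3) = 5*(-⅓) = -5/3 ≈ -1.6667)
j(M) = 0 (j(M) = -⅕*0 = 0)
X = 1036 (X = (0 + 74)*(-50 + 64) = 74*14 = 1036)
113 - 34*X = 113 - 34*1036 = 113 - 35224 = -35111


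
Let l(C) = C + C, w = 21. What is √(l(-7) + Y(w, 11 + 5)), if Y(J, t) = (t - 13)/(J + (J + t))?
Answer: I*√46922/58 ≈ 3.7347*I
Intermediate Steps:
l(C) = 2*C
Y(J, t) = (-13 + t)/(t + 2*J)
√(l(-7) + Y(w, 11 + 5)) = √(2*(-7) + (-13 + (11 + 5))/((11 + 5) + 2*21)) = √(-14 + (-13 + 16)/(16 + 42)) = √(-14 + 3/58) = √(-809/58) = I*√46922/58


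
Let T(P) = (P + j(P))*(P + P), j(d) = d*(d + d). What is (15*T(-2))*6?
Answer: -2160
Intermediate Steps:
j(d) = 2*d**2 (j(d) = d*(2*d) = 2*d**2)
T(P) = 2*P*(P + 2*P**2) (T(P) = (P + 2*P**2)*(P + P) = (P + 2*P**2)*(2*P) = 2*P*(P + 2*P**2))
(15*T(-2))*6 = (15*((-2)**2*(2 + 4*(-2))))*6 = (15*(4*(2 - 8)))*6 = (15*(4*(-6)))*6 = (15*(-24))*6 = -360*6 = -2160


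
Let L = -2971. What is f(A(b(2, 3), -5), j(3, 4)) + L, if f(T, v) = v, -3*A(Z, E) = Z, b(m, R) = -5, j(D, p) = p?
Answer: -2967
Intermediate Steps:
A(Z, E) = -Z/3
f(A(b(2, 3), -5), j(3, 4)) + L = 4 - 2971 = -2967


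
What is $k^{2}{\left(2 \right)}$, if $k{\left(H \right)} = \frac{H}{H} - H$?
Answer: $1$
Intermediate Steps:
$k{\left(H \right)} = 1 - H$
$k^{2}{\left(2 \right)} = \left(1 - 2\right)^{2} = \left(-1\right)^{2} = 1$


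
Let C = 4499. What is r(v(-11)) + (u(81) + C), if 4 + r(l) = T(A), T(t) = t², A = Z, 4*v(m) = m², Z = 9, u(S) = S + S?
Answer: 4738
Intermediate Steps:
u(S) = 2*S
v(m) = m²/4
A = 9
r(l) = 77 (r(l) = -4 + 9² = -4 + 81 = 77)
r(v(-11)) + (u(81) + C) = 77 + (2*81 + 4499) = 77 + (162 + 4499) = 77 + 4661 = 4738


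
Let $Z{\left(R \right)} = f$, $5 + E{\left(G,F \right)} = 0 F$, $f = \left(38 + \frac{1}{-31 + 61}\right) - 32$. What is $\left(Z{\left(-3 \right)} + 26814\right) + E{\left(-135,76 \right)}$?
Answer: $\frac{804451}{30} \approx 26815.0$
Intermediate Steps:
$f = \frac{181}{30}$ ($f = \left(38 + \frac{1}{30}\right) - 32 = \frac{1141}{30} - 32 = \frac{181}{30} \approx 6.0333$)
$E{\left(G,F \right)} = -5$ ($E{\left(G,F \right)} = -5 + 0 F = -5 + 0 = -5$)
$Z{\left(R \right)} = \frac{181}{30}$
$\left(Z{\left(-3 \right)} + 26814\right) + E{\left(-135,76 \right)} = \left(\frac{181}{30} + 26814\right) - 5 = \frac{804601}{30} - 5 = \frac{804451}{30}$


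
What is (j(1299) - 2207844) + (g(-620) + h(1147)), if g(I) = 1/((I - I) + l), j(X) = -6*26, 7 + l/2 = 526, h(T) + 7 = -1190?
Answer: -2293146485/1038 ≈ -2.2092e+6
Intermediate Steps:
h(T) = -1197 (h(T) = -7 - 1190 = -1197)
l = 1038 (l = -14 + 2*526 = -14 + 1052 = 1038)
j(X) = -156
g(I) = 1/1038 (g(I) = 1/((I - I) + 1038) = 1/(0 + 1038) = 1/1038)
(j(1299) - 2207844) + (g(-620) + h(1147)) = (-156 - 2207844) + (1/1038 - 1197) = -2208000 - 1242485/1038 = -2293146485/1038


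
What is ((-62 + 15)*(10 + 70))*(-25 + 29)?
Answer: -15040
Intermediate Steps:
((-62 + 15)*(10 + 70))*(-25 + 29) = -47*80*4 = -3760*4 = -15040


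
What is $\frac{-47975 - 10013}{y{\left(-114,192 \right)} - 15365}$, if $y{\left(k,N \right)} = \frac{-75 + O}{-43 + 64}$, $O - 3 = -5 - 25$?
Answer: $\frac{405916}{107589} \approx 3.7728$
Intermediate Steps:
$O = -27$ ($O = 3 - 30 = -27$)
$y{\left(k,N \right)} = - \frac{34}{7}$ ($y{\left(k,N \right)} = \frac{-75 - 27}{-43 + 64} = - \frac{102}{21} = \left(-102\right) \frac{1}{21} = - \frac{34}{7}$)
$\frac{-47975 - 10013}{y{\left(-114,192 \right)} - 15365} = \frac{-47975 - 10013}{- \frac{34}{7} - 15365} = - \frac{57988}{- \frac{107589}{7}} = \left(-57988\right) \left(- \frac{7}{107589}\right) = \frac{405916}{107589}$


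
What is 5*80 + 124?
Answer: 524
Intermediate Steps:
5*80 + 124 = 400 + 124 = 524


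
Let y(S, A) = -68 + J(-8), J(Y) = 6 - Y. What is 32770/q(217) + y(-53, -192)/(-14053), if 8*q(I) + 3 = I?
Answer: 1842073018/1503671 ≈ 1225.1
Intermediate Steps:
q(I) = -3/8 + I/8
y(S, A) = -54 (y(S, A) = -68 + (6 - 1*(-8)) = -68 + (6 + 8) = -68 + 14 = -54)
32770/q(217) + y(-53, -192)/(-14053) = 32770/(-3/8 + (⅛)*217) - 54/(-14053) = 32770/(-3/8 + 217/8) - 54*(-1/14053) = 32770/(107/4) + 54/14053 = 32770*(4/107) + 54/14053 = 131080/107 + 54/14053 = 1842073018/1503671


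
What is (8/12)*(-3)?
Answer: -2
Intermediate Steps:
(8/12)*(-3) = (8*(1/12))*(-3) = (⅔)*(-3) = -2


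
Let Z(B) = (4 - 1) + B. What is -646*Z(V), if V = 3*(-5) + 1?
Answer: 7106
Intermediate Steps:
V = -14 (V = -15 + 1 = -14)
Z(B) = 3 + B
-646*Z(V) = -646*(3 - 14) = -646*(-11) = 7106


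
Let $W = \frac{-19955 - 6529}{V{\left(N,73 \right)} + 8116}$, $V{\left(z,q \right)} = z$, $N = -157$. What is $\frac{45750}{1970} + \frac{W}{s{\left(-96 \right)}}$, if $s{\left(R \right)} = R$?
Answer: $\frac{291734179}{12543384} \approx 23.258$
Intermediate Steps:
$W = - \frac{8828}{2653}$ ($W = \frac{-19955 - 6529}{-157 + 8116} = - \frac{26484}{7959} = \left(-26484\right) \frac{1}{7959} = - \frac{8828}{2653} \approx -3.3276$)
$\frac{45750}{1970} + \frac{W}{s{\left(-96 \right)}} = \frac{45750}{1970} - \frac{8828}{2653 \left(-96\right)} = 45750 \cdot \frac{1}{1970} - - \frac{2207}{63672} = \frac{4575}{197} + \frac{2207}{63672} = \frac{291734179}{12543384}$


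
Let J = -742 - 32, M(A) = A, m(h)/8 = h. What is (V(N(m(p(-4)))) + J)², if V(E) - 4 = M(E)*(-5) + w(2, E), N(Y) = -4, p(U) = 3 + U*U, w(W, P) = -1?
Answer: 564001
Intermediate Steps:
p(U) = 3 + U²
m(h) = 8*h
V(E) = 3 - 5*E (V(E) = 4 + (E*(-5) - 1) = 4 + (-5*E - 1) = 4 + (-1 - 5*E) = 3 - 5*E)
J = -774
(V(N(m(p(-4)))) + J)² = ((3 - 5*(-4)) - 774)² = ((3 + 20) - 774)² = (23 - 774)² = (-751)² = 564001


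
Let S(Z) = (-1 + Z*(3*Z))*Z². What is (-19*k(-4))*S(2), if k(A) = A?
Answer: 3344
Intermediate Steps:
S(Z) = Z²*(-1 + 3*Z²) (S(Z) = (-1 + 3*Z²)*Z² = Z²*(-1 + 3*Z²))
(-19*k(-4))*S(2) = (-19*(-4))*(-1*2² + 3*2⁴) = 76*(-1*4 + 3*16) = 76*(-4 + 48) = 76*44 = 3344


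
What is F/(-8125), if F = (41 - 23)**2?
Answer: -324/8125 ≈ -0.039877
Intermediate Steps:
F = 324 (F = 18**2 = 324)
F/(-8125) = 324/(-8125) = 324*(-1/8125) = -324/8125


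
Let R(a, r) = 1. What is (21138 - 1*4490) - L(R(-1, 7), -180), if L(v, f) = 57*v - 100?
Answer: 16691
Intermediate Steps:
L(v, f) = -100 + 57*v
(21138 - 1*4490) - L(R(-1, 7), -180) = (21138 - 1*4490) - (-100 + 57*1) = (21138 - 4490) - (-100 + 57) = 16648 - 1*(-43) = 16648 + 43 = 16691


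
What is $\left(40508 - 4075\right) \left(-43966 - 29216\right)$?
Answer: $-2666239806$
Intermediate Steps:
$\left(40508 - 4075\right) \left(-43966 - 29216\right) = 36433 \left(-43966 - 29216\right) = 36433 \left(-73182\right) = -2666239806$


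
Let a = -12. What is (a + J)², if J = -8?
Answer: 400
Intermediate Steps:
(a + J)² = (-12 - 8)² = (-20)² = 400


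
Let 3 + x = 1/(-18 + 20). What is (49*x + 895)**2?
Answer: 2387025/4 ≈ 5.9676e+5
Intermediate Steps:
x = -5/2 (x = -3 + 1/(-18 + 20) = -3 + 1/2 = -5/2 ≈ -2.5000)
(49*x + 895)**2 = (49*(-5/2) + 895)**2 = (-245/2 + 895)**2 = (1545/2)**2 = 2387025/4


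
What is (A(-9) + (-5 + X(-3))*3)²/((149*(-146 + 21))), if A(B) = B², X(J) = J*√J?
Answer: -4113/18625 + 1188*I*√3/18625 ≈ -0.22083 + 0.11048*I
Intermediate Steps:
X(J) = J^(3/2)
(A(-9) + (-5 + X(-3))*3)²/((149*(-146 + 21))) = ((-9)² + (-5 + (-3)^(3/2))*3)²/((149*(-146 + 21))) = (81 + (-5 - 3*I*√3)*3)²/((149*(-125))) = (81 + (-15 - 9*I*√3))²/(-18625) = (66 - 9*I*√3)²*(-1/18625) = -(66 - 9*I*√3)²/18625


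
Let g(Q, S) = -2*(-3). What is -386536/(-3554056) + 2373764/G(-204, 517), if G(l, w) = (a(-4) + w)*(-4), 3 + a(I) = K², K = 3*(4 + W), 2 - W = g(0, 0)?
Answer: -263615483399/228348098 ≈ -1154.4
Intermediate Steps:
g(Q, S) = 6
W = -4 (W = 2 - 1*6 = 2 - 6 = -4)
K = 0 (K = 3*(4 - 4) = 3*0 = 0)
a(I) = -3 (a(I) = -3 + 0² = -3 + 0 = -3)
G(l, w) = 12 - 4*w (G(l, w) = (-3 + w)*(-4) = 12 - 4*w)
-386536/(-3554056) + 2373764/G(-204, 517) = -386536/(-3554056) + 2373764/(12 - 4*517) = -386536*(-1/3554056) + 2373764/(12 - 2068) = 48317/444257 + 2373764/(-2056) = 48317/444257 + 2373764*(-1/2056) = 48317/444257 - 593441/514 = -263615483399/228348098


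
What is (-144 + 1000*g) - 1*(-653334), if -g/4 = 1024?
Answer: -3442810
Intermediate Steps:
g = -4096 (g = -4*1024 = -4096)
(-144 + 1000*g) - 1*(-653334) = (-144 + 1000*(-4096)) - 1*(-653334) = (-144 - 4096000) + 653334 = -4096144 + 653334 = -3442810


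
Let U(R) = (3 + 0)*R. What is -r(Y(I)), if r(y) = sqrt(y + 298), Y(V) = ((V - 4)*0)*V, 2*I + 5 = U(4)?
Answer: -sqrt(298) ≈ -17.263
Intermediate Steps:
U(R) = 3*R
I = 7/2 (I = -5/2 + (3*4)/2 = -5/2 + (1/2)*12 = -5/2 + 6 = 7/2 ≈ 3.5000)
Y(V) = 0 (Y(V) = ((-4 + V)*0)*V = 0*V = 0)
r(y) = sqrt(298 + y)
-r(Y(I)) = -sqrt(298 + 0) = -sqrt(298)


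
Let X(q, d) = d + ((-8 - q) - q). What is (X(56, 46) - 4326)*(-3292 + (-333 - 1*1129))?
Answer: 20917600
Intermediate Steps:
X(q, d) = -8 + d - 2*q (X(q, d) = d + (-8 - 2*q) = -8 + d - 2*q)
(X(56, 46) - 4326)*(-3292 + (-333 - 1*1129)) = ((-8 + 46 - 2*56) - 4326)*(-3292 + (-333 - 1*1129)) = ((-8 + 46 - 112) - 4326)*(-3292 + (-333 - 1129)) = (-74 - 4326)*(-3292 - 1462) = -4400*(-4754) = 20917600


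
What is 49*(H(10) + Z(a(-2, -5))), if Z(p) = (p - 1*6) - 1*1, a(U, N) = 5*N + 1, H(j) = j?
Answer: -1029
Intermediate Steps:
a(U, N) = 1 + 5*N
Z(p) = -7 + p (Z(p) = (p - 6) - 1 = (-6 + p) - 1 = -7 + p)
49*(H(10) + Z(a(-2, -5))) = 49*(10 + (-7 + (1 + 5*(-5)))) = 49*(10 + (-7 + (1 - 25))) = 49*(10 + (-7 - 24)) = 49*(10 - 31) = 49*(-21) = -1029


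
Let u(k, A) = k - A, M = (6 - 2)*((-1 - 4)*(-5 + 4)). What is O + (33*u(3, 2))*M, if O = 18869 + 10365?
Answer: 29894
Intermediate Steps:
O = 29234
M = 20 (M = 4*(-5*(-1)) = 4*5 = 20)
O + (33*u(3, 2))*M = 29234 + (33*(3 - 1*2))*20 = 29234 + (33*(3 - 2))*20 = 29234 + (33*1)*20 = 29234 + 33*20 = 29234 + 660 = 29894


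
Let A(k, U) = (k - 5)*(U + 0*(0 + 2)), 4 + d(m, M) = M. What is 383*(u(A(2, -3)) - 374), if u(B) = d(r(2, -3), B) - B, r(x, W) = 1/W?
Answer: -144774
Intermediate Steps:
d(m, M) = -4 + M
A(k, U) = U*(-5 + k) (A(k, U) = (-5 + k)*(U + 0*2) = (-5 + k)*(U + 0) = (-5 + k)*U = U*(-5 + k))
u(B) = -4 (u(B) = (-4 + B) - B = -4)
383*(u(A(2, -3)) - 374) = 383*(-4 - 374) = 383*(-378) = -144774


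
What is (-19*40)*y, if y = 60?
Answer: -45600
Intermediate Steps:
(-19*40)*y = -19*40*60 = -760*60 = -45600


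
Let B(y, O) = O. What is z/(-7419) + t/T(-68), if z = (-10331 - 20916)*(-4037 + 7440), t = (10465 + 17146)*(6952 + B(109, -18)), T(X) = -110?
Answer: -704352768448/408045 ≈ -1.7262e+6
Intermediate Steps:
t = 191454674 (t = (10465 + 17146)*(6952 - 18) = 27611*6934 = 191454674)
z = -106333541 (z = -31247*3403 = -106333541)
z/(-7419) + t/T(-68) = -106333541/(-7419) + 191454674/(-110) = -106333541*(-1/7419) + 191454674*(-1/110) = 106333541/7419 - 95727337/55 = -704352768448/408045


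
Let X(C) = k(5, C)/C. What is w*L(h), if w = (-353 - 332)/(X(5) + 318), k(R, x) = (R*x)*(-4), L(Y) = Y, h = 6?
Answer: -2055/149 ≈ -13.792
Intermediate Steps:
k(R, x) = -4*R*x
X(C) = -20 (X(C) = (-4*5*C)/C = (-20*C)/C = -20)
w = -685/298 (w = (-353 - 332)/(-20 + 318) = -685/298 ≈ -2.2987)
w*L(h) = -685/298*6 = -2055/149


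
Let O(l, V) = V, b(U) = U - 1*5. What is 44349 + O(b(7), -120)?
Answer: 44229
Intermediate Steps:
b(U) = -5 + U (b(U) = U - 5 = -5 + U)
44349 + O(b(7), -120) = 44349 - 120 = 44229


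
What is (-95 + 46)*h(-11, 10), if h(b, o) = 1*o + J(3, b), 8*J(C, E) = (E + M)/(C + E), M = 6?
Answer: -31605/64 ≈ -493.83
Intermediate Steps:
J(C, E) = (6 + E)/(8*(C + E)) (J(C, E) = ((E + 6)/(C + E))/8 = ((6 + E)/(C + E))/8 = (6 + E)/(8*(C + E)))
h(b, o) = o + (6 + b)/(8*(3 + b)) (h(b, o) = 1*o + (6 + b)/(8*(3 + b)) = o + (6 + b)/(8*(3 + b)))
(-95 + 46)*h(-11, 10) = (-95 + 46)*((6 - 11 + 8*10*(3 - 11))/(8*(3 - 11))) = -49*(6 - 11 + 8*10*(-8))/(8*(-8)) = -49*(-1)*(6 - 11 - 640)/(8*8) = -49*(-1)*(-645)/(8*8) = -49*645/64 = -31605/64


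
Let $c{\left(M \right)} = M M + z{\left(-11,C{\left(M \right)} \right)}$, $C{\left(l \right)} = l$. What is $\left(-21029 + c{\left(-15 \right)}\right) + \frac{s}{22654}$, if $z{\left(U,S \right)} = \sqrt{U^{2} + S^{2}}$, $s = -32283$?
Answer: $- \frac{471326099}{22654} + \sqrt{346} \approx -20787.0$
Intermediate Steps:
$z{\left(U,S \right)} = \sqrt{S^{2} + U^{2}}$
$c{\left(M \right)} = M^{2} + \sqrt{121 + M^{2}}$ ($c{\left(M \right)} = M M + \sqrt{M^{2} + \left(-11\right)^{2}} = M^{2} + \sqrt{M^{2} + 121} = M^{2} + \sqrt{121 + M^{2}}$)
$\left(-21029 + c{\left(-15 \right)}\right) + \frac{s}{22654} = \left(-21029 + \left(\left(-15\right)^{2} + \sqrt{121 + \left(-15\right)^{2}}\right)\right) - \frac{32283}{22654} = \left(-21029 + \left(225 + \sqrt{121 + 225}\right)\right) - \frac{32283}{22654} = \left(-21029 + \left(225 + \sqrt{346}\right)\right) - \frac{32283}{22654} = \left(-20804 + \sqrt{346}\right) - \frac{32283}{22654} = - \frac{471326099}{22654} + \sqrt{346}$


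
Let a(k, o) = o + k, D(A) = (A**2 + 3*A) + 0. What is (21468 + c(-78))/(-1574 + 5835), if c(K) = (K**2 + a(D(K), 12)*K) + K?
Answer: -429762/4261 ≈ -100.86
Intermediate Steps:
D(A) = A**2 + 3*A
a(k, o) = k + o
c(K) = K + K**2 + K*(12 + K*(3 + K)) (c(K) = (K**2 + (K*(3 + K) + 12)*K) + K = (K**2 + (12 + K*(3 + K))*K) + K = (K**2 + K*(12 + K*(3 + K))) + K = K + K**2 + K*(12 + K*(3 + K)))
(21468 + c(-78))/(-1574 + 5835) = (21468 - 78*(13 - 78 - 78*(3 - 78)))/(-1574 + 5835) = (21468 - 78*(13 - 78 - 78*(-75)))/4261 = (21468 - 78*(13 - 78 + 5850))*(1/4261) = (21468 - 78*5785)*(1/4261) = (21468 - 451230)*(1/4261) = -429762*1/4261 = -429762/4261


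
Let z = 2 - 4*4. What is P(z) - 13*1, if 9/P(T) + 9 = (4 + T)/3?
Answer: -508/37 ≈ -13.730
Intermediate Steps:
z = -14 (z = 2 - 16 = -14)
P(T) = 9/(-23/3 + T/3) (P(T) = 9/(-9 + (4 + T)/3) = 9/(-9 + (4 + T)*(1/3)) = 9/(-9 + (4/3 + T/3)) = 9/(-23/3 + T/3))
P(z) - 13*1 = 27/(-23 - 14) - 13*1 = 27/(-37) - 13 = 27*(-1/37) - 13 = -27/37 - 13 = -508/37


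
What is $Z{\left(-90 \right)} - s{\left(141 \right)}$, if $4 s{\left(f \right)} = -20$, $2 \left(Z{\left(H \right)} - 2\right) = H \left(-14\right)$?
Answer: $637$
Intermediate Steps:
$Z{\left(H \right)} = 2 - 7 H$ ($Z{\left(H \right)} = 2 + \frac{H \left(-14\right)}{2} = 2 + \frac{\left(-14\right) H}{2} = 2 - 7 H$)
$s{\left(f \right)} = -5$ ($s{\left(f \right)} = \frac{1}{4} \left(-20\right) = -5$)
$Z{\left(-90 \right)} - s{\left(141 \right)} = \left(2 - -630\right) - -5 = \left(2 + 630\right) + 5 = 632 + 5 = 637$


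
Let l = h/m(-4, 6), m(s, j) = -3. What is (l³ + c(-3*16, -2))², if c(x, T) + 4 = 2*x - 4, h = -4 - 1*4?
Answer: 5271616/729 ≈ 7231.3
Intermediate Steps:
h = -8 (h = -4 - 4 = -8)
l = 8/3 (l = -8/(-3) = -8*(-⅓) = 8/3 ≈ 2.6667)
c(x, T) = -8 + 2*x (c(x, T) = -4 + (2*x - 4) = -4 + (-4 + 2*x) = -8 + 2*x)
(l³ + c(-3*16, -2))² = ((8/3)³ + (-8 + 2*(-3*16)))² = (512/27 + (-8 + 2*(-48)))² = (512/27 + (-8 - 96))² = (512/27 - 104)² = (-2296/27)² = 5271616/729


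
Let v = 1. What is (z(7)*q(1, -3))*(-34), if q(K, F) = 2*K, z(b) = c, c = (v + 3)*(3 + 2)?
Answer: -1360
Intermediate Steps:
c = 20 (c = (1 + 3)*(3 + 2) = 4*5 = 20)
z(b) = 20
(z(7)*q(1, -3))*(-34) = (20*(2*1))*(-34) = (20*2)*(-34) = 40*(-34) = -1360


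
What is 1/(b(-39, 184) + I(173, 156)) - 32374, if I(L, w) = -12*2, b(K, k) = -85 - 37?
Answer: -4726605/146 ≈ -32374.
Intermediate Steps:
b(K, k) = -122
I(L, w) = -24
1/(b(-39, 184) + I(173, 156)) - 32374 = 1/(-122 - 24) - 32374 = 1/(-146) - 32374 = -1/146 - 32374 = -4726605/146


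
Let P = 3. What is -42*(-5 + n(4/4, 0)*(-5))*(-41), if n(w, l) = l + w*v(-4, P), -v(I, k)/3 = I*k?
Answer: -318570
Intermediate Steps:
v(I, k) = -3*I*k
n(w, l) = l + 36*w (n(w, l) = l + w*(-3*(-4)*3) = l + w*36 = l + 36*w)
-42*(-5 + n(4/4, 0)*(-5))*(-41) = -42*(-5 + (0 + 36*(4/4))*(-5))*(-41) = -42*(-5 + (0 + 36*(4*(1/4)))*(-5))*(-41) = -42*(-5 + (0 + 36*1)*(-5))*(-41) = -42*(-5 + (0 + 36)*(-5))*(-41) = -42*(-5 + 36*(-5))*(-41) = -42*(-5 - 180)*(-41) = -42*(-185)*(-41) = 7770*(-41) = -318570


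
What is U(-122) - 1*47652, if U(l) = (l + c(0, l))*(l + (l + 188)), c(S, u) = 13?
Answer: -41548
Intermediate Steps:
U(l) = (13 + l)*(188 + 2*l) (U(l) = (l + 13)*(l + (l + 188)) = (13 + l)*(l + (188 + l)) = (13 + l)*(188 + 2*l))
U(-122) - 1*47652 = (2444 + 2*(-122)² + 214*(-122)) - 1*47652 = (2444 + 2*14884 - 26108) - 47652 = (2444 + 29768 - 26108) - 47652 = 6104 - 47652 = -41548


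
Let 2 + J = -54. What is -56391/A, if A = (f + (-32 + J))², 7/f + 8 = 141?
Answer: -6785717/930747 ≈ -7.2906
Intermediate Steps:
f = 1/19 (f = 7/(-8 + 141) = 7/133 = 7*(1/133) = 1/19 ≈ 0.052632)
J = -56 (J = -2 - 54 = -56)
A = 2792241/361 (A = (1/19 + (-32 - 56))² = (1/19 - 88)² = (-1671/19)² = 2792241/361 ≈ 7734.7)
-56391/A = -56391/2792241/361 = -56391*361/2792241 = -6785717/930747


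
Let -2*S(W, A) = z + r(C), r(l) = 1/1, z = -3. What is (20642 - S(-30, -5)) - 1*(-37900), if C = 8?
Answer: 58541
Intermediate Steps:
r(l) = 1
S(W, A) = 1 (S(W, A) = -(-3 + 1)/2 = -1/2*(-2) = 1)
(20642 - S(-30, -5)) - 1*(-37900) = (20642 - 1*1) - 1*(-37900) = (20642 - 1) + 37900 = 20641 + 37900 = 58541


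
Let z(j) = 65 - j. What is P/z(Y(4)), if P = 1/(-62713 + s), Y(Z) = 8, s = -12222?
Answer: -1/4271295 ≈ -2.3412e-7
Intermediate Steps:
P = -1/74935 (P = 1/(-62713 - 12222) = 1/(-74935) = -1/74935 ≈ -1.3345e-5)
P/z(Y(4)) = -1/(74935*(65 - 1*8)) = -1/(74935*(65 - 8)) = -1/74935/57 = -1/74935*1/57 = -1/4271295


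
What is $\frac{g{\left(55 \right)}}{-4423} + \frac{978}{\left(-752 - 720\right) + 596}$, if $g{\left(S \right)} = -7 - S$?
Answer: $- \frac{711897}{645758} \approx -1.1024$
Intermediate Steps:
$\frac{g{\left(55 \right)}}{-4423} + \frac{978}{\left(-752 - 720\right) + 596} = \frac{-7 - 55}{-4423} + \frac{978}{\left(-752 - 720\right) + 596} = \left(-7 - 55\right) \left(- \frac{1}{4423}\right) + \frac{978}{-1472 + 596} = \left(-62\right) \left(- \frac{1}{4423}\right) + \frac{978}{-876} = \frac{62}{4423} + 978 \left(- \frac{1}{876}\right) = \frac{62}{4423} - \frac{163}{146} = - \frac{711897}{645758}$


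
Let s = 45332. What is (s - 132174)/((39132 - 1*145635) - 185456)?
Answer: 86842/291959 ≈ 0.29745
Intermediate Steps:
(s - 132174)/((39132 - 1*145635) - 185456) = (45332 - 132174)/((39132 - 1*145635) - 185456) = -86842/((39132 - 145635) - 185456) = -86842/(-106503 - 185456) = -86842/(-291959) = -86842*(-1/291959) = 86842/291959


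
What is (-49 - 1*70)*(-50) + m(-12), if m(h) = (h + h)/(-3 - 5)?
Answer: 5953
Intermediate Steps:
m(h) = -h/4 (m(h) = (2*h)/(-8) = (2*h)*(-1/8) = -h/4)
(-49 - 1*70)*(-50) + m(-12) = (-49 - 1*70)*(-50) - 1/4*(-12) = (-49 - 70)*(-50) + 3 = -119*(-50) + 3 = 5950 + 3 = 5953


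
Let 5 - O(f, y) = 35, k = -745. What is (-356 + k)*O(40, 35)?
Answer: 33030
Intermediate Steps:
O(f, y) = -30 (O(f, y) = 5 - 1*35 = 5 - 35 = -30)
(-356 + k)*O(40, 35) = (-356 - 745)*(-30) = -1101*(-30) = 33030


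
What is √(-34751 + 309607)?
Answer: 2*√68714 ≈ 524.27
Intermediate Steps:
√(-34751 + 309607) = √274856 = 2*√68714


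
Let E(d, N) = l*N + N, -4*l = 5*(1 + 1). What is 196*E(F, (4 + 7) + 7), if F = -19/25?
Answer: -5292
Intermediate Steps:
F = -19/25 (F = -19*1/25 = -19/25 ≈ -0.76000)
l = -5/2 (l = -5*(1 + 1)/4 = -5*2/4 = -¼*10 = -5/2 ≈ -2.5000)
E(d, N) = -3*N/2 (E(d, N) = -5*N/2 + N = -3*N/2)
196*E(F, (4 + 7) + 7) = 196*(-3*((4 + 7) + 7)/2) = 196*(-3*(11 + 7)/2) = 196*(-3/2*18) = 196*(-27) = -5292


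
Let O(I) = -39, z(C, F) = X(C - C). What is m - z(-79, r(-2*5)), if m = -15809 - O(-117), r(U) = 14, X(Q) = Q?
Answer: -15770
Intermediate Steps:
z(C, F) = 0 (z(C, F) = C - C = 0)
m = -15770 (m = -15809 - 1*(-39) = -15809 + 39 = -15770)
m - z(-79, r(-2*5)) = -15770 - 1*0 = -15770 + 0 = -15770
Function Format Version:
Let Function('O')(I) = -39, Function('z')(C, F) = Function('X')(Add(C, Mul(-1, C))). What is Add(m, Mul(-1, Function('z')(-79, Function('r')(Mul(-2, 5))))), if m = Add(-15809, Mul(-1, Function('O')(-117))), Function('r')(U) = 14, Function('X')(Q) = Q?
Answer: -15770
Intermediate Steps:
Function('z')(C, F) = 0 (Function('z')(C, F) = Add(C, Mul(-1, C)) = 0)
m = -15770 (m = Add(-15809, Mul(-1, -39)) = Add(-15809, 39) = -15770)
Add(m, Mul(-1, Function('z')(-79, Function('r')(Mul(-2, 5))))) = Add(-15770, Mul(-1, 0)) = Add(-15770, 0) = -15770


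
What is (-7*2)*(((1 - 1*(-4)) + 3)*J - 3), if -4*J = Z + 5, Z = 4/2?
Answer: 238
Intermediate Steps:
Z = 2 (Z = 4*(½) = 2)
J = -7/4 (J = -(2 + 5)/4 = -¼*7 = -7/4 ≈ -1.7500)
(-7*2)*(((1 - 1*(-4)) + 3)*J - 3) = (-7*2)*(((1 - 1*(-4)) + 3)*(-7/4) - 3) = -14*(((1 + 4) + 3)*(-7/4) - 3) = -14*((5 + 3)*(-7/4) - 3) = -14*(8*(-7/4) - 3) = -14*(-14 - 3) = -14*(-17) = 238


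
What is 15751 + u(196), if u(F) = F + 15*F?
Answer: 18887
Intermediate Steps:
u(F) = 16*F
15751 + u(196) = 15751 + 16*196 = 15751 + 3136 = 18887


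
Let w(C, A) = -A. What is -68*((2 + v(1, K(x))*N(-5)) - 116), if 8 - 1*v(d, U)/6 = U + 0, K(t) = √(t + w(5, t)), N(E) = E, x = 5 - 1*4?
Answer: 24072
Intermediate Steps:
x = 1 (x = 5 - 4 = 1)
K(t) = 0 (K(t) = √(t - t) = √0 = 0)
v(d, U) = 48 - 6*U (v(d, U) = 48 - 6*(U + 0) = 48 - 6*U)
-68*((2 + v(1, K(x))*N(-5)) - 116) = -68*((2 + (48 - 6*0)*(-5)) - 116) = -68*((2 + (48 + 0)*(-5)) - 116) = -68*((2 + 48*(-5)) - 116) = -68*((2 - 240) - 116) = -68*(-238 - 116) = -68*(-354) = 24072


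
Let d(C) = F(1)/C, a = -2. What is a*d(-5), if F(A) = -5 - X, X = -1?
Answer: -8/5 ≈ -1.6000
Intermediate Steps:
F(A) = -4 (F(A) = -5 - 1*(-1) = -5 + 1 = -4)
d(C) = -4/C
a*d(-5) = -(-8)/(-5) = -(-8)*(-1)/5 = -2*4/5 = -8/5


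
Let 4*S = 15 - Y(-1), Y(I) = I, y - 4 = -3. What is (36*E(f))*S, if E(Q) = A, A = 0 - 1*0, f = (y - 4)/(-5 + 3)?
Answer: 0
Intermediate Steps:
y = 1 (y = 4 - 3 = 1)
f = 3/2 (f = (1 - 4)/(-5 + 3) = -3/(-2) = -3*(-1/2) = 3/2 ≈ 1.5000)
S = 4 (S = (15 - 1*(-1))/4 = (15 + 1)/4 = (1/4)*16 = 4)
A = 0 (A = 0 + 0 = 0)
E(Q) = 0
(36*E(f))*S = (36*0)*4 = 0*4 = 0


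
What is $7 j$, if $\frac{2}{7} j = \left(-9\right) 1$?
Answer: $- \frac{441}{2} \approx -220.5$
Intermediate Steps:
$j = - \frac{63}{2}$ ($j = \frac{7 \left(\left(-9\right) 1\right)}{2} = \frac{7}{2} \left(-9\right) = - \frac{63}{2} \approx -31.5$)
$7 j = 7 \left(- \frac{63}{2}\right) = - \frac{441}{2}$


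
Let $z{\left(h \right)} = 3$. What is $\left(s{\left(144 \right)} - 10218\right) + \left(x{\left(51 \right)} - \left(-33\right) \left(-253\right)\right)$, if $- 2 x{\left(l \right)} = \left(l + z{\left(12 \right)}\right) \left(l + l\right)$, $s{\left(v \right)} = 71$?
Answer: $-21250$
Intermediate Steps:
$x{\left(l \right)} = - l \left(3 + l\right)$ ($x{\left(l \right)} = - \frac{\left(l + 3\right) \left(l + l\right)}{2} = - \frac{\left(3 + l\right) 2 l}{2} = - \frac{2 l \left(3 + l\right)}{2} = - l \left(3 + l\right)$)
$\left(s{\left(144 \right)} - 10218\right) + \left(x{\left(51 \right)} - \left(-33\right) \left(-253\right)\right) = \left(71 - 10218\right) - \left(8349 + 51 \left(3 + 51\right)\right) = -10147 - \left(8349 + 51 \cdot 54\right) = -10147 - 11103 = -21250$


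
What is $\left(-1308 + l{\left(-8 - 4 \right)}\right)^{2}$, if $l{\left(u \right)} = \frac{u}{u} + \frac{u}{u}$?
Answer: $1705636$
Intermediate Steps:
$l{\left(u \right)} = 2$ ($l{\left(u \right)} = 1 + 1 = 2$)
$\left(-1308 + l{\left(-8 - 4 \right)}\right)^{2} = \left(-1308 + 2\right)^{2} = \left(-1306\right)^{2} = 1705636$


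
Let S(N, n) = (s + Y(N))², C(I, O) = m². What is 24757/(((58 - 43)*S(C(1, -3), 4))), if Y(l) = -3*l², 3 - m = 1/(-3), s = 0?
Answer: 6015951/500000000 ≈ 0.012032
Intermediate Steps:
m = 10/3 (m = 3 - 1/(-3) = 3 - 1*(-⅓) = 3 + ⅓ = 10/3 ≈ 3.3333)
C(I, O) = 100/9 (C(I, O) = (10/3)² = 100/9)
S(N, n) = 9*N⁴ (S(N, n) = (0 - 3*N²)² = (-3*N²)² = 9*N⁴)
24757/(((58 - 43)*S(C(1, -3), 4))) = 24757/(((58 - 43)*(9*(100/9)⁴))) = 24757/((15*(9*(100000000/6561)))) = 24757/((15*(100000000/729))) = 24757/(500000000/243) = 24757*(243/500000000) = 6015951/500000000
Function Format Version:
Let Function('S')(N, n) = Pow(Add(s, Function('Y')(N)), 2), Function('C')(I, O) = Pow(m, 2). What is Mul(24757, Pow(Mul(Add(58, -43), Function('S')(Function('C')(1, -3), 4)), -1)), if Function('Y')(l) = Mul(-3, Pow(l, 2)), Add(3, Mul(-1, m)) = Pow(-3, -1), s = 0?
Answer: Rational(6015951, 500000000) ≈ 0.012032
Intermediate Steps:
m = Rational(10, 3) (m = Add(3, Mul(-1, Pow(-3, -1))) = Add(3, Mul(-1, Rational(-1, 3))) = Add(3, Rational(1, 3)) = Rational(10, 3) ≈ 3.3333)
Function('C')(I, O) = Rational(100, 9) (Function('C')(I, O) = Pow(Rational(10, 3), 2) = Rational(100, 9))
Function('S')(N, n) = Mul(9, Pow(N, 4)) (Function('S')(N, n) = Pow(Add(0, Mul(-3, Pow(N, 2))), 2) = Pow(Mul(-3, Pow(N, 2)), 2) = Mul(9, Pow(N, 4)))
Mul(24757, Pow(Mul(Add(58, -43), Function('S')(Function('C')(1, -3), 4)), -1)) = Mul(24757, Pow(Mul(Add(58, -43), Mul(9, Pow(Rational(100, 9), 4))), -1)) = Mul(24757, Pow(Mul(15, Mul(9, Rational(100000000, 6561))), -1)) = Mul(24757, Pow(Mul(15, Rational(100000000, 729)), -1)) = Mul(24757, Pow(Rational(500000000, 243), -1)) = Mul(24757, Rational(243, 500000000)) = Rational(6015951, 500000000)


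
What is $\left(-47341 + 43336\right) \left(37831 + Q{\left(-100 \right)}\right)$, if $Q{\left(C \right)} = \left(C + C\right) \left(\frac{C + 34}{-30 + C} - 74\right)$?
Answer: $- \frac{2734946415}{13} \approx -2.1038 \cdot 10^{8}$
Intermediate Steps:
$Q{\left(C \right)} = 2 C \left(-74 + \frac{34 + C}{-30 + C}\right)$ ($Q{\left(C \right)} = 2 C \left(\frac{34 + C}{-30 + C} - 74\right) = 2 C \left(-74 + \frac{34 + C}{-30 + C}\right)$)
$\left(-47341 + 43336\right) \left(37831 + Q{\left(-100 \right)}\right) = \left(-47341 + 43336\right) \left(37831 + 2 \left(-100\right) \frac{1}{-30 - 100} \left(2254 - -7300\right)\right) = - 4005 \left(37831 + 2 \left(-100\right) \frac{1}{-130} \left(2254 + 7300\right)\right) = - 4005 \left(37831 + 2 \left(-100\right) \left(- \frac{1}{130}\right) 9554\right) = - 4005 \left(37831 + \frac{191080}{13}\right) = \left(-4005\right) \frac{682883}{13} = - \frac{2734946415}{13}$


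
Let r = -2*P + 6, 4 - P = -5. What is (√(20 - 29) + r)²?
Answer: 135 - 72*I ≈ 135.0 - 72.0*I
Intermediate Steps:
P = 9 (P = 4 - 1*(-5) = 4 + 5 = 9)
r = -12 (r = -2*9 + 6 = -18 + 6 = -12)
(√(20 - 29) + r)² = (√(20 - 29) - 12)² = (√(-9) - 12)² = (3*I - 12)² = (-12 + 3*I)²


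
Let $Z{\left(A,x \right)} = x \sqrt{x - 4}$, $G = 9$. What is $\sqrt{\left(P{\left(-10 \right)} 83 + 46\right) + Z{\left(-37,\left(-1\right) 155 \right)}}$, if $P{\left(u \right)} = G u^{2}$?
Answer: $\sqrt{74746 - 155 i \sqrt{159}} \approx 273.42 - 3.574 i$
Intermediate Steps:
$P{\left(u \right)} = 9 u^{2}$
$Z{\left(A,x \right)} = x \sqrt{-4 + x}$
$\sqrt{\left(P{\left(-10 \right)} 83 + 46\right) + Z{\left(-37,\left(-1\right) 155 \right)}} = \sqrt{\left(9 \left(-10\right)^{2} \cdot 83 + 46\right) + \left(-1\right) 155 \sqrt{-4 - 155}} = \sqrt{\left(9 \cdot 100 \cdot 83 + 46\right) - 155 \sqrt{-4 - 155}} = \sqrt{\left(900 \cdot 83 + 46\right) - 155 \sqrt{-159}} = \sqrt{\left(74700 + 46\right) - 155 i \sqrt{159}} = \sqrt{74746 - 155 i \sqrt{159}}$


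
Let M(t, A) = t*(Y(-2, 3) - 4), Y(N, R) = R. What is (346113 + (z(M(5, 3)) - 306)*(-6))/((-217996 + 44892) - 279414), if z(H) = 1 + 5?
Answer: -347913/452518 ≈ -0.76884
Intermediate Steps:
M(t, A) = -t (M(t, A) = t*(3 - 4) = t*(-1) = -t)
z(H) = 6
(346113 + (z(M(5, 3)) - 306)*(-6))/((-217996 + 44892) - 279414) = (346113 + (6 - 306)*(-6))/((-217996 + 44892) - 279414) = (346113 - 300*(-6))/(-173104 - 279414) = (346113 + 1800)/(-452518) = 347913*(-1/452518) = -347913/452518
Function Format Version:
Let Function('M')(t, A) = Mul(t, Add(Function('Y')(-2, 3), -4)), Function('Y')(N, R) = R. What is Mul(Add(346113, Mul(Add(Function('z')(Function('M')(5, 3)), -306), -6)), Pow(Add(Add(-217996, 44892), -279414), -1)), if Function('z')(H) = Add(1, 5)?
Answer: Rational(-347913, 452518) ≈ -0.76884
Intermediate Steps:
Function('M')(t, A) = Mul(-1, t) (Function('M')(t, A) = Mul(t, Add(3, -4)) = Mul(t, -1) = Mul(-1, t))
Function('z')(H) = 6
Mul(Add(346113, Mul(Add(Function('z')(Function('M')(5, 3)), -306), -6)), Pow(Add(Add(-217996, 44892), -279414), -1)) = Mul(Add(346113, Mul(Add(6, -306), -6)), Pow(Add(Add(-217996, 44892), -279414), -1)) = Mul(Add(346113, Mul(-300, -6)), Pow(Add(-173104, -279414), -1)) = Mul(Add(346113, 1800), Pow(-452518, -1)) = Mul(347913, Rational(-1, 452518)) = Rational(-347913, 452518)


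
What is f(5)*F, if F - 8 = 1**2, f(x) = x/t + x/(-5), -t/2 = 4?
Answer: -117/8 ≈ -14.625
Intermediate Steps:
t = -8 (t = -2*4 = -8)
f(x) = -13*x/40 (f(x) = x/(-8) + x/(-5) = x*(-1/8) + x*(-1/5) = -x/8 - x/5 = -13*x/40)
F = 9 (F = 8 + 1**2 = 8 + 1 = 9)
f(5)*F = -13/40*5*9 = -13/8*9 = -117/8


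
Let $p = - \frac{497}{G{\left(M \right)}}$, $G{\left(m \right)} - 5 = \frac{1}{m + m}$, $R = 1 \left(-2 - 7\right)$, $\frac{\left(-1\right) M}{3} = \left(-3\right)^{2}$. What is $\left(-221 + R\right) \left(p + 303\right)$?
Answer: $- \frac{12573870}{269} \approx -46743.0$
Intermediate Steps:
$M = -27$ ($M = - 3 \left(-3\right)^{2} = \left(-3\right) 9 = -27$)
$R = -9$ ($R = 1 \left(-9\right) = -9$)
$G{\left(m \right)} = 5 + \frac{1}{2 m}$ ($G{\left(m \right)} = 5 + \frac{1}{m + m} = 5 + \frac{1}{2 m}$)
$p = - \frac{26838}{269}$ ($p = - \frac{497}{5 + \frac{1}{2 \left(-27\right)}} = - \frac{497}{5 + \frac{1}{2} \left(- \frac{1}{27}\right)} = - \frac{497}{5 - \frac{1}{54}} = - \frac{497}{\frac{269}{54}} = \left(-497\right) \frac{54}{269} = - \frac{26838}{269} \approx -99.77$)
$\left(-221 + R\right) \left(p + 303\right) = \left(-221 - 9\right) \left(- \frac{26838}{269} + 303\right) = \left(-230\right) \frac{54669}{269} = - \frac{12573870}{269}$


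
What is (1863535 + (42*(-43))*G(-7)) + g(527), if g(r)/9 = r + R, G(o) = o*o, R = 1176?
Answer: 1790368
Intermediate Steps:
G(o) = o²
g(r) = 10584 + 9*r (g(r) = 9*(r + 1176) = 9*(1176 + r) = 10584 + 9*r)
(1863535 + (42*(-43))*G(-7)) + g(527) = (1863535 + (42*(-43))*(-7)²) + (10584 + 9*527) = (1863535 - 1806*49) + (10584 + 4743) = (1863535 - 88494) + 15327 = 1775041 + 15327 = 1790368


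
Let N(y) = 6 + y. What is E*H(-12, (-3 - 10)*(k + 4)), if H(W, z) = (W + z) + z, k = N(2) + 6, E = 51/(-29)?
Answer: 24480/29 ≈ 844.14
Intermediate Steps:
E = -51/29 (E = 51*(-1/29) = -51/29 ≈ -1.7586)
k = 14 (k = (6 + 2) + 6 = 8 + 6 = 14)
H(W, z) = W + 2*z
E*H(-12, (-3 - 10)*(k + 4)) = -51*(-12 + 2*((-3 - 10)*(14 + 4)))/29 = -51*(-12 + 2*(-13*18))/29 = -51*(-12 + 2*(-234))/29 = -51*(-12 - 468)/29 = -51/29*(-480) = 24480/29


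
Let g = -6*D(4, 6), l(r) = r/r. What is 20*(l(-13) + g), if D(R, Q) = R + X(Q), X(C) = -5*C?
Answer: 3140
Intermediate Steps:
l(r) = 1
D(R, Q) = R - 5*Q
g = 156 (g = -6*(4 - 5*6) = -6*(4 - 30) = -6*(-26) = 156)
20*(l(-13) + g) = 20*(1 + 156) = 20*157 = 3140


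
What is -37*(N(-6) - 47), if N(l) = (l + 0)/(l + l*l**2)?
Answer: 1738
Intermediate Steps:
N(l) = l/(l + l**3)
-37*(N(-6) - 47) = -37*(1/(1 + (-6)**2) - 47) = -37*(1/(1 + 36) - 47) = -37*(1/37 - 47) = -37*(-1738/37) = 1738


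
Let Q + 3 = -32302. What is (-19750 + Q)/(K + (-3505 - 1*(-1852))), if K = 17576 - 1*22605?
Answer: 52055/6682 ≈ 7.7903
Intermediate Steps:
Q = -32305 (Q = -3 - 32302 = -32305)
K = -5029 (K = 17576 - 22605 = -5029)
(-19750 + Q)/(K + (-3505 - 1*(-1852))) = (-19750 - 32305)/(-5029 + (-3505 - 1*(-1852))) = -52055/(-5029 + (-3505 + 1852)) = -52055/(-5029 - 1653) = -52055/(-6682) = -52055*(-1/6682) = 52055/6682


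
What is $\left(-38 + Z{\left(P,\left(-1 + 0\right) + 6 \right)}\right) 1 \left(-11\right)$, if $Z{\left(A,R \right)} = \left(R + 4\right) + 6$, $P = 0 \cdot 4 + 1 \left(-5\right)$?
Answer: $253$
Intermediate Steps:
$P = -5$ ($P = 0 - 5 = -5$)
$Z{\left(A,R \right)} = 10 + R$ ($Z{\left(A,R \right)} = \left(4 + R\right) + 6 = 10 + R$)
$\left(-38 + Z{\left(P,\left(-1 + 0\right) + 6 \right)}\right) 1 \left(-11\right) = \left(-38 + \left(10 + \left(\left(-1 + 0\right) + 6\right)\right)\right) 1 \left(-11\right) = \left(-38 + \left(10 + \left(-1 + 6\right)\right)\right) \left(-11\right) = \left(-38 + \left(10 + 5\right)\right) \left(-11\right) = \left(-38 + 15\right) \left(-11\right) = \left(-23\right) \left(-11\right) = 253$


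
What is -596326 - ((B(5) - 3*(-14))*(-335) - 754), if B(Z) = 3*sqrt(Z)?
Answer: -581502 + 1005*sqrt(5) ≈ -5.7926e+5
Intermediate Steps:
-596326 - ((B(5) - 3*(-14))*(-335) - 754) = -596326 - ((3*sqrt(5) - 3*(-14))*(-335) - 754) = -596326 - ((3*sqrt(5) + 42)*(-335) - 754) = -596326 - ((42 + 3*sqrt(5))*(-335) - 754) = -596326 - ((-14070 - 1005*sqrt(5)) - 754) = -596326 - (-14824 - 1005*sqrt(5)) = -596326 + (14824 + 1005*sqrt(5)) = -581502 + 1005*sqrt(5)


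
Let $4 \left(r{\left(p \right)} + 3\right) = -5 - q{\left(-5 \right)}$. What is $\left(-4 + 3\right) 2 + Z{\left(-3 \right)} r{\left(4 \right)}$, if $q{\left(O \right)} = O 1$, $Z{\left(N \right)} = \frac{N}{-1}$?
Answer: $-11$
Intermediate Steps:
$Z{\left(N \right)} = - N$ ($Z{\left(N \right)} = N \left(-1\right) = - N$)
$q{\left(O \right)} = O$
$r{\left(p \right)} = -3$ ($r{\left(p \right)} = -3 + \frac{-5 - -5}{4} = -3 + \frac{-5 + 5}{4} = -3 + \frac{1}{4} \cdot 0 = -3 + 0 = -3$)
$\left(-4 + 3\right) 2 + Z{\left(-3 \right)} r{\left(4 \right)} = \left(-4 + 3\right) 2 + \left(-1\right) \left(-3\right) \left(-3\right) = \left(-1\right) 2 + 3 \left(-3\right) = -2 - 9 = -11$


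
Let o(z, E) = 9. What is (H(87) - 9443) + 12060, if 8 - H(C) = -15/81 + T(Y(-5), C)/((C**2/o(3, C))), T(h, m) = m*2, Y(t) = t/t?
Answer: 2055358/783 ≈ 2625.0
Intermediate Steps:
Y(t) = 1
T(h, m) = 2*m
H(C) = 221/27 - 18/C (H(C) = 8 - (-15/81 + (2*C)/((C**2/9))) = 8 - (-15*1/81 + (2*C)/((C**2*(1/9)))) = 8 - (-5/27 + (2*C)/((C**2/9))) = 8 - (-5/27 + (2*C)*(9/C**2)) = 8 - (-5/27 + 18/C) = 8 + (5/27 - 18/C) = 221/27 - 18/C)
(H(87) - 9443) + 12060 = ((221/27 - 18/87) - 9443) + 12060 = ((221/27 - 18*1/87) - 9443) + 12060 = ((221/27 - 6/29) - 9443) + 12060 = (6247/783 - 9443) + 12060 = -7387622/783 + 12060 = 2055358/783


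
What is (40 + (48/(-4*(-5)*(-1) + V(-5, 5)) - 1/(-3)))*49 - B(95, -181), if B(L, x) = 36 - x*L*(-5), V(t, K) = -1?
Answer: 263410/3 ≈ 87803.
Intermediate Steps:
B(L, x) = 36 + 5*L*x (B(L, x) = 36 - L*x*(-5) = 36 - (-5)*L*x = 36 + 5*L*x)
(40 + (48/(-4*(-5)*(-1) + V(-5, 5)) - 1/(-3)))*49 - B(95, -181) = (40 + (48/(-4*(-5)*(-1) - 1) - 1/(-3)))*49 - (36 + 5*95*(-181)) = (40 + (48/(20*(-1) - 1) - 1*(-⅓)))*49 - (36 - 85975) = (40 + (48/(-20 - 1) + ⅓))*49 - 1*(-85939) = (40 + (48/(-21) + ⅓))*49 + 85939 = (40 + (48*(-1/21) + ⅓))*49 + 85939 = (40 + (-16/7 + ⅓))*49 + 85939 = (40 - 41/21)*49 + 85939 = (799/21)*49 + 85939 = 5593/3 + 85939 = 263410/3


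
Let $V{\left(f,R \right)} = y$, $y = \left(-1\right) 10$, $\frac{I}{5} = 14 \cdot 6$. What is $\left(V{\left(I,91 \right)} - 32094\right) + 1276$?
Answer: $-30828$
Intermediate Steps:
$I = 420$ ($I = 5 \cdot 14 \cdot 6 = 5 \cdot 84 = 420$)
$y = -10$
$V{\left(f,R \right)} = -10$
$\left(V{\left(I,91 \right)} - 32094\right) + 1276 = \left(-10 - 32094\right) + 1276 = -32104 + 1276 = -30828$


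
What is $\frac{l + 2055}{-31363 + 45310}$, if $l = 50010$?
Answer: $\frac{17355}{4649} \approx 3.7331$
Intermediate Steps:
$\frac{l + 2055}{-31363 + 45310} = \frac{50010 + 2055}{-31363 + 45310} = \frac{52065}{13947} = 52065 \cdot \frac{1}{13947} = \frac{17355}{4649}$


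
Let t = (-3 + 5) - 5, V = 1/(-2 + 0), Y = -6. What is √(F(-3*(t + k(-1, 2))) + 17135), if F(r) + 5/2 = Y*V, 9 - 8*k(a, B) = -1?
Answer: √68542/2 ≈ 130.90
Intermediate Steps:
k(a, B) = 5/4 (k(a, B) = 9/8 - ⅛*(-1) = 9/8 + ⅛ = 5/4)
V = -½ (V = 1/(-2) = -½ ≈ -0.50000)
t = -3 (t = 2 - 5 = -3)
F(r) = ½ (F(r) = -5/2 - 6*(-½) = -5/2 + 3 = ½)
√(F(-3*(t + k(-1, 2))) + 17135) = √(½ + 17135) = √(34271/2) = √68542/2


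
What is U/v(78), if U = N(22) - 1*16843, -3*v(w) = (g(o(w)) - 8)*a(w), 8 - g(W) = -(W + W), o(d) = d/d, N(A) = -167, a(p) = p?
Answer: 8505/26 ≈ 327.12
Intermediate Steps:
o(d) = 1
g(W) = 8 + 2*W (g(W) = 8 - (-1)*(W + W) = 8 - (-1)*2*W = 8 - (-2)*W = 8 + 2*W)
v(w) = -2*w/3 (v(w) = -((8 + 2*1) - 8)*w/3 = -((8 + 2) - 8)*w/3 = -(10 - 8)*w/3 = -2*w/3)
U = -17010 (U = -167 - 1*16843 = -167 - 16843 = -17010)
U/v(78) = -17010/((-2/3*78)) = -17010/(-52) = -17010*(-1/52) = 8505/26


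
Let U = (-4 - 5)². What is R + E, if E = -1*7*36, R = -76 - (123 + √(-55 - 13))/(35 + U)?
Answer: -38171/116 - I*√17/58 ≈ -329.06 - 0.071088*I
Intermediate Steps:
U = 81 (U = (-9)² = 81)
R = -8939/116 - I*√17/58 (R = -76 - (123 + √(-55 - 13))/(35 + 81) = -76 - (123 + √(-68))/116 = -76 - (123 + 2*I*√17)/116 = -76 - (123/116 + I*√17/58) = -76 + (-123/116 - I*√17/58) = -8939/116 - I*√17/58 ≈ -77.06 - 0.071088*I)
E = -252 (E = -7*36 = -252)
R + E = (-8939/116 - I*√17/58) - 252 = -38171/116 - I*√17/58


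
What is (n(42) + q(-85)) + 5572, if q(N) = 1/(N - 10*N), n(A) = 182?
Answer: 4401811/765 ≈ 5754.0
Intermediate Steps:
q(N) = -1/(9*N) (q(N) = 1/(-9*N) = -1/(9*N))
(n(42) + q(-85)) + 5572 = (182 - 1/9/(-85)) + 5572 = (182 - 1/9*(-1/85)) + 5572 = (182 + 1/765) + 5572 = 139231/765 + 5572 = 4401811/765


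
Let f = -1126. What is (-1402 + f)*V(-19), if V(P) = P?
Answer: 48032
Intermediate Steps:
(-1402 + f)*V(-19) = (-1402 - 1126)*(-19) = -2528*(-19) = 48032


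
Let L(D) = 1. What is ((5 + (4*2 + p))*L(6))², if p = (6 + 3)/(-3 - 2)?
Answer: 3136/25 ≈ 125.44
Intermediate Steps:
p = -9/5 (p = 9/(-5) = 9*(-⅕) = -9/5 ≈ -1.8000)
((5 + (4*2 + p))*L(6))² = ((5 + (4*2 - 9/5))*1)² = ((5 + (8 - 9/5))*1)² = ((5 + 31/5)*1)² = ((56/5)*1)² = (56/5)² = 3136/25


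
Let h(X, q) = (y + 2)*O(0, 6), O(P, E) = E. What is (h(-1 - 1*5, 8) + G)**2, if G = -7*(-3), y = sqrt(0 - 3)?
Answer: 981 + 396*I*sqrt(3) ≈ 981.0 + 685.89*I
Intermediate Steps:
y = I*sqrt(3) (y = sqrt(-3) = I*sqrt(3) ≈ 1.732*I)
G = 21
h(X, q) = 12 + 6*I*sqrt(3) (h(X, q) = (I*sqrt(3) + 2)*6 = (2 + I*sqrt(3))*6 = 12 + 6*I*sqrt(3))
(h(-1 - 1*5, 8) + G)**2 = ((12 + 6*I*sqrt(3)) + 21)**2 = (33 + 6*I*sqrt(3))**2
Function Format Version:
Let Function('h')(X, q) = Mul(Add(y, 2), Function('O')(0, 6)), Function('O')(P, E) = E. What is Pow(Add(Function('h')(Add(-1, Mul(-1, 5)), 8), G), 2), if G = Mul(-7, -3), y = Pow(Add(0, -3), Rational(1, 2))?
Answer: Add(981, Mul(396, I, Pow(3, Rational(1, 2)))) ≈ Add(981.00, Mul(685.89, I))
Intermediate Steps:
y = Mul(I, Pow(3, Rational(1, 2))) (y = Pow(-3, Rational(1, 2)) = Mul(I, Pow(3, Rational(1, 2))) ≈ Mul(1.7320, I))
G = 21
Function('h')(X, q) = Add(12, Mul(6, I, Pow(3, Rational(1, 2)))) (Function('h')(X, q) = Mul(Add(Mul(I, Pow(3, Rational(1, 2))), 2), 6) = Mul(Add(2, Mul(I, Pow(3, Rational(1, 2)))), 6) = Add(12, Mul(6, I, Pow(3, Rational(1, 2)))))
Pow(Add(Function('h')(Add(-1, Mul(-1, 5)), 8), G), 2) = Pow(Add(Add(12, Mul(6, I, Pow(3, Rational(1, 2)))), 21), 2) = Pow(Add(33, Mul(6, I, Pow(3, Rational(1, 2)))), 2)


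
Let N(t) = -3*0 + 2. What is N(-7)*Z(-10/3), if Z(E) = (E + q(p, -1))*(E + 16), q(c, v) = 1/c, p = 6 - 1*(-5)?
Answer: -8132/99 ≈ -82.141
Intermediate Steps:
p = 11 (p = 6 + 5 = 11)
Z(E) = (16 + E)*(1/11 + E) (Z(E) = (E + 1/11)*(E + 16) = (E + 1/11)*(16 + E) = (1/11 + E)*(16 + E) = (16 + E)*(1/11 + E))
N(t) = 2 (N(t) = 0 + 2 = 2)
N(-7)*Z(-10/3) = 2*(16/11 + (-10/3)² + 177*(-10/3)/11) = 2*(16/11 + (-10*⅓)² + 177*(-10*⅓)/11) = 2*(16/11 + (-10/3)² + (177/11)*(-10/3)) = 2*(16/11 + 100/9 - 590/11) = 2*(-4066/99) = -8132/99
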